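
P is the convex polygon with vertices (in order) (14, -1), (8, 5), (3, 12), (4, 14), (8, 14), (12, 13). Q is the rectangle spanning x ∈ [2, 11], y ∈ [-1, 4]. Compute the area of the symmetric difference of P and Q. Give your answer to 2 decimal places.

|P| = 80.5, |Q| = 45, |P∩Q| = 2.
|P △ Q| = |P| + |Q| − 2·|P∩Q| = 80.5 + 45 − 4 = 121.50.

121.50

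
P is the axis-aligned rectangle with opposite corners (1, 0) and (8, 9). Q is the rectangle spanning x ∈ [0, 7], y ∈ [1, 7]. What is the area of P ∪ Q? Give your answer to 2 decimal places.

69.00

By inclusion–exclusion:
Individual areas: |P| = 63, |Q| = 42.
|P∩Q|: x∈[1,7], y∈[1,7] → 6·6 = 36.
|P ∪ Q| = 105 − 36 = 69.00.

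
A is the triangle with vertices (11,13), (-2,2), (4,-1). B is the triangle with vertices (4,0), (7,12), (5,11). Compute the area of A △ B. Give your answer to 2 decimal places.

|A| = 52.5, |B| = 10.5, |A∩B| = 5.4738.
|A △ B| = |A| + |B| − 2·|A∩B| = 52.5 + 10.5 − 10.9475 = 52.05.

52.05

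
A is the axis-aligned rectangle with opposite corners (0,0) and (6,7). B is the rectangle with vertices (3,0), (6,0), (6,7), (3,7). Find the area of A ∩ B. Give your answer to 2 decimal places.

21.00

|A∩B|: x∈[3,6], y∈[0,7] → 3·7 = 21.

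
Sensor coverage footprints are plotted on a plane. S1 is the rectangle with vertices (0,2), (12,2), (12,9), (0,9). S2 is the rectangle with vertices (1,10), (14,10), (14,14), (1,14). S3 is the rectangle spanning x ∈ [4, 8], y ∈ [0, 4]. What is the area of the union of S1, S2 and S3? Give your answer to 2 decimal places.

144.00

By inclusion–exclusion:
Individual areas: |S1| = 84, |S2| = 52, |S3| = 16.
|S1∩S2| = 0 (no overlap).
|S1∩S3|: x∈[4,8], y∈[2,4] → 4·2 = 8.
|S2∩S3| = 0 (no overlap).
|S1∩S2∩S3| = 0.
|S1 ∪ S2 ∪ S3| = 152 − 8 + 0 = 144.00.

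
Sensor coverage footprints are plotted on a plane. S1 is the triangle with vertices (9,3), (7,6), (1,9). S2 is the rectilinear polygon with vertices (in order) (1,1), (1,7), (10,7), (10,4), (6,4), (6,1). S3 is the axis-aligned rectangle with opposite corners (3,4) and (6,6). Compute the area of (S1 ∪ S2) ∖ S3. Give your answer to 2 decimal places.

|S1 ∪ S2| = 43.6667.
|(S1 ∪ S2) ∩ S3| = 6.
|(S1 ∪ S2) ∖ S3| = 43.6667 − 6 = 37.67.

37.67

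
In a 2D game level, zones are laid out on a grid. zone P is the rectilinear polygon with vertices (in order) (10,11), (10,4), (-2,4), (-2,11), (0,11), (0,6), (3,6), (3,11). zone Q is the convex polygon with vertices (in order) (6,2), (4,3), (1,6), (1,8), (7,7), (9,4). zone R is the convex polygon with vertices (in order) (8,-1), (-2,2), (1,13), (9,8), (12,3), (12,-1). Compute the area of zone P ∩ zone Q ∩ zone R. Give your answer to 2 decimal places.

18.33

The intersection is the polygon with vertices (1,6), (3,6), (3,7.667), (7,7), (9,4), (3,4).
By the shoelace formula its area is 18.33.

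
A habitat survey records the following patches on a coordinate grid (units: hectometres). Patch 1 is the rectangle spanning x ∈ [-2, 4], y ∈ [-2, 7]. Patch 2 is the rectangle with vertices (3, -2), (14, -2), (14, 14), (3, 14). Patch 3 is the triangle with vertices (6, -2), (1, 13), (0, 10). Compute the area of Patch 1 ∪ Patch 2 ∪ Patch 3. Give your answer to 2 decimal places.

229.25

By inclusion–exclusion:
Individual areas: |Patch 1| = 54, |Patch 2| = 176, |Patch 3| = 15.
|Patch 1∩Patch 2|: x∈[3,4], y∈[-2,7] → 1·9 = 9.
|Patch 1∩Patch 3| = 4.75.
|Patch 2∩Patch 3| = 4.5.
|Patch 1∩Patch 2∩Patch 3| = 2.5.
|Patch 1 ∪ Patch 2 ∪ Patch 3| = 245 − 18.25 + 2.5 = 229.25.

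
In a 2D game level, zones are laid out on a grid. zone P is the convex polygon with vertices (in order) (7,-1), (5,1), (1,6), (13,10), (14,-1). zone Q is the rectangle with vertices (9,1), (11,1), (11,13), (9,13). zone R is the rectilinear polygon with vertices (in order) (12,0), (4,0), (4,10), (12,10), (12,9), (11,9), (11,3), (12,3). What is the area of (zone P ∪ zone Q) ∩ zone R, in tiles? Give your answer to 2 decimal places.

60.54

|zone P ∪ zone Q| = 101.5.
|(zone P ∪ zone Q) ∩ zone R| = 60.54.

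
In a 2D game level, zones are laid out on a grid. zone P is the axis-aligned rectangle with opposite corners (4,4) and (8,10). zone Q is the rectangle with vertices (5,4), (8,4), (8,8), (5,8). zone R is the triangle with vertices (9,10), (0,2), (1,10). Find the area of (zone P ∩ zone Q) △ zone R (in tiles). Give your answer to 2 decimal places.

41.28

|zone P ∩ zone Q| = 12.
|(zone P ∩ zone Q) ∩ zone R| = 1.3611.
|(zone P ∩ zone Q) △ zone R| = 12 + 32 − 2.7222 = 41.28.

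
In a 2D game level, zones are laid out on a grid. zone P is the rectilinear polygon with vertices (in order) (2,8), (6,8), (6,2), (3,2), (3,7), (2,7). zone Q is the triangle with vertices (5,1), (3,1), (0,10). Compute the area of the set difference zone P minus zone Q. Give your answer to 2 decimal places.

|zone P| = 19, |zone P∩zone Q| = 1.8778.
|zone P ∖ zone Q| = |zone P| − |zone P∩zone Q| = 19 − 1.8778 = 17.12.

17.12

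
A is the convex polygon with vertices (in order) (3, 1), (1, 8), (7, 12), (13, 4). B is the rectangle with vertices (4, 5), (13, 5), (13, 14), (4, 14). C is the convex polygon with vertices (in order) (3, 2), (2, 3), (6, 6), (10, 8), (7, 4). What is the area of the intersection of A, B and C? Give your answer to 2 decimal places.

5.29

The intersection is the polygon with vertices (4.667,5), (6,6), (10,8), (7.75,5).
By the shoelace formula its area is 5.29.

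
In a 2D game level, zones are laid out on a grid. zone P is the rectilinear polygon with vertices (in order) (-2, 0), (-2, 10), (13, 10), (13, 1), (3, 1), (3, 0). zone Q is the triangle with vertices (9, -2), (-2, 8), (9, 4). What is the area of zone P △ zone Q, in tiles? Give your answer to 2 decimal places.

116.90

|zone P| = 140, |zone Q| = 33, |zone P∩zone Q| = 28.05.
|zone P △ zone Q| = |zone P| + |zone Q| − 2·|zone P∩zone Q| = 140 + 33 − 56.1 = 116.90.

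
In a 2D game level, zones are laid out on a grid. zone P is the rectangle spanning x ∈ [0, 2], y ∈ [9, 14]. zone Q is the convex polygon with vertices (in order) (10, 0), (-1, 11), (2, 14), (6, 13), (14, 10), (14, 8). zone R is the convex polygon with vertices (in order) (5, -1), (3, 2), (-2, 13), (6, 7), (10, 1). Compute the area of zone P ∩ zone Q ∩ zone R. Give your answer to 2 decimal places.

3.00

The intersection is the polygon with vertices (1,9), (0,10), (0,11.5), (2,10), (2,9).
By the shoelace formula its area is 3.00.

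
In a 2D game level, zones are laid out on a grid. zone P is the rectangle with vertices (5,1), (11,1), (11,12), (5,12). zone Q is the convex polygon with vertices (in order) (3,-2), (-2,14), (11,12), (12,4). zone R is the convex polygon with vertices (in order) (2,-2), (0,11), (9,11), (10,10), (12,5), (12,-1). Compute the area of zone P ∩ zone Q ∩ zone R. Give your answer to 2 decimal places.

53.17

The intersection is the polygon with vertices (7.5,1), (5,1), (5,11), (9,11), (10,10), (11,7.5), (11,3.333).
By the shoelace formula its area is 53.17.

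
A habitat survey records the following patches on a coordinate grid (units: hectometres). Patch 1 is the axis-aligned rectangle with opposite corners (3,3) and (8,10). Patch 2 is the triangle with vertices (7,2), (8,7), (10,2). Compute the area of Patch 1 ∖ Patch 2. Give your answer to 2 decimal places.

33.40

|Patch 1| = 35, |Patch 1∩Patch 2| = 1.6.
|Patch 1 ∖ Patch 2| = |Patch 1| − |Patch 1∩Patch 2| = 35 − 1.6 = 33.40.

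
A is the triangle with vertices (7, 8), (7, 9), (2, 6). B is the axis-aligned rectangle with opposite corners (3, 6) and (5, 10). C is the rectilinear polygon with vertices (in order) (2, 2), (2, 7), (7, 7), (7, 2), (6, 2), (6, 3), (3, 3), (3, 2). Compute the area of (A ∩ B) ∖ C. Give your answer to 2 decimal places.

0.48

|A ∩ B| = 0.8.
|(A ∩ B) ∩ C| = 0.3167.
|(A ∩ B) ∖ C| = 0.8 − 0.3167 = 0.48.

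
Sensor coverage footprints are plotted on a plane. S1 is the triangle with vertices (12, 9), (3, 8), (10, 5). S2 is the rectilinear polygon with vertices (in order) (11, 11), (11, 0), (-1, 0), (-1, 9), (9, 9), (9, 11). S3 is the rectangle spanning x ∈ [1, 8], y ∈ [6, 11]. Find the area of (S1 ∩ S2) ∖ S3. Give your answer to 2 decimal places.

|S1 ∩ S2| = 16.0556.
|(S1 ∩ S2) ∩ S3| = 6.7222.
|(S1 ∩ S2) ∖ S3| = 16.0556 − 6.7222 = 9.33.

9.33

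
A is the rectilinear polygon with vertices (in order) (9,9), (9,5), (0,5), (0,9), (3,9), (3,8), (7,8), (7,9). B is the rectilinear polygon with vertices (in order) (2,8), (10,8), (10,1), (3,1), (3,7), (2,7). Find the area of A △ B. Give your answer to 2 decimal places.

44.00

|A| = 32, |B| = 50, |A∩B| = 19.
|A △ B| = |A| + |B| − 2·|A∩B| = 32 + 50 − 38 = 44.00.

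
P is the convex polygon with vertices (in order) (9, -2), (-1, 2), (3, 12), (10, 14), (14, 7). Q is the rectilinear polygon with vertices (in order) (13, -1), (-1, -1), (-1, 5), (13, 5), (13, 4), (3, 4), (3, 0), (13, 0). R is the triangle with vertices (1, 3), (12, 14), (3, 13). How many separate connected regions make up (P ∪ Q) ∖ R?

2

(P ∪ Q) ∖ R splits into 2 disjoint pieces (area 124.8783, area 0.1547).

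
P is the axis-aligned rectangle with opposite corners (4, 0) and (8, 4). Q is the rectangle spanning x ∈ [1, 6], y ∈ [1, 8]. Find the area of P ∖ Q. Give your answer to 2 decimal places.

10.00

|P∩Q|: x∈[4,6], y∈[1,4] → 2·3 = 6.
|P| = 16.
|P ∖ Q| = |P| − |P∩Q| = 16 − 6 = 10.00.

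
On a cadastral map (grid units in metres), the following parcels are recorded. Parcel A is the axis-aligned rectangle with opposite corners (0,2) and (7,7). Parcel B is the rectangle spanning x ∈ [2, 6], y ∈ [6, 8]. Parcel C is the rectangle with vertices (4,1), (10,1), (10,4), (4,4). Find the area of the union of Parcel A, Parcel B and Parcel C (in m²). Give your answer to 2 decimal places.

By inclusion–exclusion:
Individual areas: |Parcel A| = 35, |Parcel B| = 8, |Parcel C| = 18.
|Parcel A∩Parcel B|: x∈[2,6], y∈[6,7] → 4·1 = 4.
|Parcel A∩Parcel C|: x∈[4,7], y∈[2,4] → 3·2 = 6.
|Parcel B∩Parcel C| = 0 (no overlap).
|Parcel A∩Parcel B∩Parcel C| = 0.
|Parcel A ∪ Parcel B ∪ Parcel C| = 61 − 10 + 0 = 51.00.

51.00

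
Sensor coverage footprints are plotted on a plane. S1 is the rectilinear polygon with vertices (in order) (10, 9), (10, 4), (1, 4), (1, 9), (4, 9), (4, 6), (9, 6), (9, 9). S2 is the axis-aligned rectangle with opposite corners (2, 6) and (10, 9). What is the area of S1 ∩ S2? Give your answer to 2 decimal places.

9.00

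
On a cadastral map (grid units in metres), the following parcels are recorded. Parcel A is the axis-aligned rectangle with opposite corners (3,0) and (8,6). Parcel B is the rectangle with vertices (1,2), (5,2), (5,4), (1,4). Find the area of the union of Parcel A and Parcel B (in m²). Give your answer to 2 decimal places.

By inclusion–exclusion:
Individual areas: |Parcel A| = 30, |Parcel B| = 8.
|Parcel A∩Parcel B|: x∈[3,5], y∈[2,4] → 2·2 = 4.
|Parcel A ∪ Parcel B| = 38 − 4 = 34.00.

34.00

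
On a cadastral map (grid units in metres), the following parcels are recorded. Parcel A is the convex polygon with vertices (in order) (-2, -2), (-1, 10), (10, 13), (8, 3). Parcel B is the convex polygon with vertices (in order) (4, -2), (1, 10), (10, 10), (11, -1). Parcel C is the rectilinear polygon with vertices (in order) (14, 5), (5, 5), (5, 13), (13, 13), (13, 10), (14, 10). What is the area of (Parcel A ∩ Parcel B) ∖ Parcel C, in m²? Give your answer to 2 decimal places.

34.40

|Parcel A ∩ Parcel B| = 53.9.
|(Parcel A ∩ Parcel B) ∩ Parcel C| = 19.5.
|(Parcel A ∩ Parcel B) ∖ Parcel C| = 53.9 − 19.5 = 34.40.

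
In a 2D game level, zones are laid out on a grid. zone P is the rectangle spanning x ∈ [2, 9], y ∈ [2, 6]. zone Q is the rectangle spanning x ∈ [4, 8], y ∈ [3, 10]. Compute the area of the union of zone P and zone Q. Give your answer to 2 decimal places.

44.00

By inclusion–exclusion:
Individual areas: |zone P| = 28, |zone Q| = 28.
|zone P∩zone Q|: x∈[4,8], y∈[3,6] → 4·3 = 12.
|zone P ∪ zone Q| = 56 − 12 = 44.00.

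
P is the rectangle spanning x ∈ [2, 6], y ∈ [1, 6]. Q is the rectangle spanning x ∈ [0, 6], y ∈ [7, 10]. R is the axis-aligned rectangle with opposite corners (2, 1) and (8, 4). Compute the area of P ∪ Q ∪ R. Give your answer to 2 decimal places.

44.00

By inclusion–exclusion:
Individual areas: |P| = 20, |Q| = 18, |R| = 18.
|P∩Q| = 0 (no overlap).
|P∩R|: x∈[2,6], y∈[1,4] → 4·3 = 12.
|Q∩R| = 0 (no overlap).
|P∩Q∩R| = 0.
|P ∪ Q ∪ R| = 56 − 12 + 0 = 44.00.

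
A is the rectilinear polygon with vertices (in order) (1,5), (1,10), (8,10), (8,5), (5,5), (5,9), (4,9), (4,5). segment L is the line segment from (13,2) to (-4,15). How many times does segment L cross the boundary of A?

4

The segment meets the boundary at (2.538,10), (4,8.882), (5,8.118), (8,5.824).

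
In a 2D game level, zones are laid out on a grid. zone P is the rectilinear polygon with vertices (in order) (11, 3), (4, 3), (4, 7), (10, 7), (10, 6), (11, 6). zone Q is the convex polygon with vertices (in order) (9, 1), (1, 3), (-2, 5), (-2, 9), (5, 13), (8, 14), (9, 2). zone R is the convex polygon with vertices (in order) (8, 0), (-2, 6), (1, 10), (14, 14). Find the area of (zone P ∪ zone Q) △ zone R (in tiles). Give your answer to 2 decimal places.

|zone P ∪ zone Q| = 105.5.
|(zone P ∪ zone Q) ∩ zone R| = 80.4884.
|(zone P ∪ zone Q) △ zone R| = 105.5 + 108 − 160.9767 = 52.52.

52.52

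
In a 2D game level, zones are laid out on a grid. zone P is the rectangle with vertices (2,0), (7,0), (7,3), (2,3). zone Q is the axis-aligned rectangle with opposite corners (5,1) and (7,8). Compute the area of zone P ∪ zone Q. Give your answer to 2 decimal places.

25.00

By inclusion–exclusion:
Individual areas: |zone P| = 15, |zone Q| = 14.
|zone P∩zone Q|: x∈[5,7], y∈[1,3] → 2·2 = 4.
|zone P ∪ zone Q| = 29 − 4 = 25.00.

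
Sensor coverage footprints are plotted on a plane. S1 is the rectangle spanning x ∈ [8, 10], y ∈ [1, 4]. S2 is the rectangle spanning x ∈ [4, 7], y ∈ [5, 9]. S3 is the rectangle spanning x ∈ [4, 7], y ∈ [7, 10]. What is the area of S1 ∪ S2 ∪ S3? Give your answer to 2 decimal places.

By inclusion–exclusion:
Individual areas: |S1| = 6, |S2| = 12, |S3| = 9.
|S1∩S2| = 0 (no overlap).
|S1∩S3| = 0 (no overlap).
|S2∩S3|: x∈[4,7], y∈[7,9] → 3·2 = 6.
|S1∩S2∩S3| = 0.
|S1 ∪ S2 ∪ S3| = 27 − 6 + 0 = 21.00.

21.00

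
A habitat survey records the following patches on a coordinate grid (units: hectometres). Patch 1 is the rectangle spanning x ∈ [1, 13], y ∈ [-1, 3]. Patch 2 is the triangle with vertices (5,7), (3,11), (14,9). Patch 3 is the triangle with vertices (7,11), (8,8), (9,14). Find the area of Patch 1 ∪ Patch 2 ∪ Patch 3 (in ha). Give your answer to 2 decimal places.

71.37

By inclusion–exclusion:
Individual areas: |Patch 1| = 48, |Patch 2| = 20, |Patch 3| = 4.5.
|Patch 1∩Patch 2| = 0.
|Patch 1∩Patch 3| = 0.
|Patch 2∩Patch 3| = 1.1293.
|Patch 1∩Patch 2∩Patch 3| = 0.
|Patch 1 ∪ Patch 2 ∪ Patch 3| = 72.5 − 1.1293 + 0 = 71.37.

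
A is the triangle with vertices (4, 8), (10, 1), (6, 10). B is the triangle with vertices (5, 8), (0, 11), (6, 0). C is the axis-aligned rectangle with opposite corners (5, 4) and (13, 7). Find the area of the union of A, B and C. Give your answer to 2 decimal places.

By inclusion–exclusion:
Individual areas: |A| = 13, |B| = 18.5, |C| = 24.
|A∩B| = 0.8704.
|A∩C| = 5.5595.
|B∩C| = 0.9375.
|A∩B∩C| = 0.0371.
|A ∪ B ∪ C| = 55.5 − 7.3675 + 0.0371 = 48.17.

48.17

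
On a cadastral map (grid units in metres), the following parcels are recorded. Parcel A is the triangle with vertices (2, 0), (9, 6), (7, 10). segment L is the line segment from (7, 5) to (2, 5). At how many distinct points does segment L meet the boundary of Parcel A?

The segment meets the boundary at (4.5,5).

1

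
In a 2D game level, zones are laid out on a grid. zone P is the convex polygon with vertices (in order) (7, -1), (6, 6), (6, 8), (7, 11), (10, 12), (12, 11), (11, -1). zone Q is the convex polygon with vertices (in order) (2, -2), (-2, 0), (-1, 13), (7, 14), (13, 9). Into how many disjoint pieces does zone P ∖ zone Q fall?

2

zone P ∖ zone Q splits into 2 disjoint pieces (area 27.9091, area 1.7208).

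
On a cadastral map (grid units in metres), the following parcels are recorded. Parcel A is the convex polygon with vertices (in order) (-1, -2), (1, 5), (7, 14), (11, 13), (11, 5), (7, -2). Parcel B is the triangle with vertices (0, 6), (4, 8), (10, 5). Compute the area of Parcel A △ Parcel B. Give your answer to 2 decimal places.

114.34

|Parcel A| = 124, |Parcel B| = 12, |Parcel A∩Parcel B| = 10.8281.
|Parcel A △ Parcel B| = |Parcel A| + |Parcel B| − 2·|Parcel A∩Parcel B| = 124 + 12 − 21.6562 = 114.34.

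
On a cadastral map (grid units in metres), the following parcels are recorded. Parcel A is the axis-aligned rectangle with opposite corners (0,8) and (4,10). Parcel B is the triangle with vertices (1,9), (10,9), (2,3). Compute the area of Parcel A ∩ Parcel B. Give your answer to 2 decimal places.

2.92

The intersection is the polygon with vertices (4,8), (1.167,8), (1,9), (4,9).
By the shoelace formula its area is 2.92.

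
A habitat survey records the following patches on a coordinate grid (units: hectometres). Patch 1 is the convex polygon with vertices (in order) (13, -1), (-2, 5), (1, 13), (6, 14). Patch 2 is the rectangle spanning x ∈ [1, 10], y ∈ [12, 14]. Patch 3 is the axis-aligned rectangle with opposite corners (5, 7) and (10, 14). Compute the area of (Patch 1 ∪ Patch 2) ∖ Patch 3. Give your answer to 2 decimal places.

|Patch 1 ∪ Patch 2| = 119.5667.
|(Patch 1 ∪ Patch 2) ∩ Patch 3| = 25.5.
|(Patch 1 ∪ Patch 2) ∖ Patch 3| = 119.5667 − 25.5 = 94.07.

94.07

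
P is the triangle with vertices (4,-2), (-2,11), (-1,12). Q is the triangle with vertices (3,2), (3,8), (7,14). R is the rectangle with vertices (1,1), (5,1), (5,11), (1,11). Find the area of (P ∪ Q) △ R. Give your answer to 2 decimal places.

|P ∪ Q| = 21.5.
|(P ∪ Q) ∩ R| = 11.3802.
|(P ∪ Q) △ R| = 21.5 + 40 − 22.7604 = 38.74.

38.74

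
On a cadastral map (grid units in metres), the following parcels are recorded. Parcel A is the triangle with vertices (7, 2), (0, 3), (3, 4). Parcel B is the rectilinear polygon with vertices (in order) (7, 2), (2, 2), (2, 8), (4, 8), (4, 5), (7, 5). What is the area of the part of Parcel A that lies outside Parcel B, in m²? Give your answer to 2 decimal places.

0.95

|Parcel A| = 5, |Parcel A∩Parcel B| = 4.0476.
|Parcel A ∖ Parcel B| = |Parcel A| − |Parcel A∩Parcel B| = 5 − 4.0476 = 0.95.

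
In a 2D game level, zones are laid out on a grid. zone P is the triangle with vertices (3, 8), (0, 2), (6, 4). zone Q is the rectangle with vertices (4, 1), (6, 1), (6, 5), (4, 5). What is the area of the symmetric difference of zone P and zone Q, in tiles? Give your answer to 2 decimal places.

|zone P| = 15, |zone Q| = 8, |zone P∩zone Q| = 2.2917.
|zone P △ zone Q| = |zone P| + |zone Q| − 2·|zone P∩zone Q| = 15 + 8 − 4.5833 = 18.42.

18.42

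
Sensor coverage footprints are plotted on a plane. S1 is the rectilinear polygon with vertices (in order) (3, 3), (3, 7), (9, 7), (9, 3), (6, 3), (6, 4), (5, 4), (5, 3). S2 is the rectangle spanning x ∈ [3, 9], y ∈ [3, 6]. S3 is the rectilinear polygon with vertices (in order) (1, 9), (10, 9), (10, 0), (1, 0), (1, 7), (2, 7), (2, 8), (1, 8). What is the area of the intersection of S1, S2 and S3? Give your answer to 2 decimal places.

17.00

The intersection is the polygon with vertices (9,6), (9,3), (6,3), (6,4), (5,4), (5,3), (3,3), (3,6).
By the shoelace formula its area is 17.00.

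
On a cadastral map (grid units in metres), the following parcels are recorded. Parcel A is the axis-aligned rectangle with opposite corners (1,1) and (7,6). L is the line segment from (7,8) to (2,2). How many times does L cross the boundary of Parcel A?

1

The segment meets the boundary at (5.333,6).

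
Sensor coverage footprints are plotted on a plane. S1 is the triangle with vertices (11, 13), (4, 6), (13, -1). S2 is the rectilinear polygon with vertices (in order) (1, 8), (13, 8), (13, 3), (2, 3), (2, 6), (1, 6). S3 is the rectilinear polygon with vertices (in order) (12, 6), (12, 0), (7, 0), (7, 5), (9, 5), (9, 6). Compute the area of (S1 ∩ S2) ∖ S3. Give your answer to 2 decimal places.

|S1 ∩ S2| = 32.5714.
|(S1 ∩ S2) ∩ S3| = 12.7143.
|(S1 ∩ S2) ∖ S3| = 32.5714 − 12.7143 = 19.86.

19.86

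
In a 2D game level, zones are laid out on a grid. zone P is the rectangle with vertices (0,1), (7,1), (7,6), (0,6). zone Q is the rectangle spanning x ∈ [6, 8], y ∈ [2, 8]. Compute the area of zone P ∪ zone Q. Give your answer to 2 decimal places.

43.00

By inclusion–exclusion:
Individual areas: |zone P| = 35, |zone Q| = 12.
|zone P∩zone Q|: x∈[6,7], y∈[2,6] → 1·4 = 4.
|zone P ∪ zone Q| = 47 − 4 = 43.00.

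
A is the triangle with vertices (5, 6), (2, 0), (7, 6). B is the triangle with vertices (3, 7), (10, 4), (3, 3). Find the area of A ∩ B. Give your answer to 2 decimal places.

The intersection is the polygon with vertices (5,6), (5.333,6), (6.561,5.474), (4.703,3.243), (3.538,3.077).
By the shoelace formula its area is 3.90.

3.90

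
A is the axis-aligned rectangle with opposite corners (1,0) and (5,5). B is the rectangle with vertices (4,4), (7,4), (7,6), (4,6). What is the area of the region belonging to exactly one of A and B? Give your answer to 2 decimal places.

24.00

|A∩B|: x∈[4,5], y∈[4,5] → 1·1 = 1.
|A △ B| = |A| + |B| − 2·|A∩B| = 20 + 6 − 2 = 24.00.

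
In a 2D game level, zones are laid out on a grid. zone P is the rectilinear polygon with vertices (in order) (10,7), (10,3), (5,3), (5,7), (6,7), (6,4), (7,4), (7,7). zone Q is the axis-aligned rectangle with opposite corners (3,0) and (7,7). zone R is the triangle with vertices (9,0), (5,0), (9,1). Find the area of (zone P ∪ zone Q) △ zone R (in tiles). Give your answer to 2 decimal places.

41.00

|zone P ∪ zone Q| = 40.
|(zone P ∪ zone Q) ∩ zone R| = 0.5.
|(zone P ∪ zone Q) △ zone R| = 40 + 2 − 1 = 41.00.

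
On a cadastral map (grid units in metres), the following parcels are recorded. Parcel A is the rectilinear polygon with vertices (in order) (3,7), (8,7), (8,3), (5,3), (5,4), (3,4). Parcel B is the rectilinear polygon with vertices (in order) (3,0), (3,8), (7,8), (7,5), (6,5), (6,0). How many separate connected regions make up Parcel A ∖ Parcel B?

Parcel A ∖ Parcel B is a single connected region.

1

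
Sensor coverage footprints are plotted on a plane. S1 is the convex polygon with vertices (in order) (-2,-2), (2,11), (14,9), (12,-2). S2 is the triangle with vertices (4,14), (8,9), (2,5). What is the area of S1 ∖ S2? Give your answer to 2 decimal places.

|S1| = 159, |S1∩S2| = 16.6813.
|S1 ∖ S2| = |S1| − |S1∩S2| = 159 − 16.6813 = 142.32.

142.32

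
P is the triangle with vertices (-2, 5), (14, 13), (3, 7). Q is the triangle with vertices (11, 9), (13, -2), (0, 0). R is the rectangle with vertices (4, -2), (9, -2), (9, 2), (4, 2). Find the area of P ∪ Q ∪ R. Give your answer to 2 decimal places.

78.50

By inclusion–exclusion:
Individual areas: |P| = 4, |Q| = 69.5, |R| = 20.
|P∩Q| = 0.
|P∩R| = 0.
|Q∩R| = 15.
|P∩Q∩R| = 0.
|P ∪ Q ∪ R| = 93.5 − 15 + 0 = 78.50.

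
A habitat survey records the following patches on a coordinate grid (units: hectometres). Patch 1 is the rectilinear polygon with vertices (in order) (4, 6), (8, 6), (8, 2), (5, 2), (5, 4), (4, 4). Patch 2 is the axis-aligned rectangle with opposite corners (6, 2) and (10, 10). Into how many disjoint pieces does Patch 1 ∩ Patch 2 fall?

1

Patch 1 ∩ Patch 2 is a single connected region.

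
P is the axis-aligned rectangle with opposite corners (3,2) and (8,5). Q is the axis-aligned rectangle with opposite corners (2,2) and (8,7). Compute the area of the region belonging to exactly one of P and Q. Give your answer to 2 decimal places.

|P∩Q|: x∈[3,8], y∈[2,5] → 5·3 = 15.
|P △ Q| = |P| + |Q| − 2·|P∩Q| = 15 + 30 − 30 = 15.00.

15.00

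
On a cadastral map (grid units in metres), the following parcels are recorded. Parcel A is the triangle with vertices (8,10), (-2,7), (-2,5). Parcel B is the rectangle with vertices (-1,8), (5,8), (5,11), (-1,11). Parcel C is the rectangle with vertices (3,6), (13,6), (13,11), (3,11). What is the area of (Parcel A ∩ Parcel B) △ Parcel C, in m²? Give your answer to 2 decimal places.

49.07

|Parcel A ∩ Parcel B| = 1.7667.
|(Parcel A ∩ Parcel B) ∩ Parcel C| = 1.35.
|(Parcel A ∩ Parcel B) △ Parcel C| = 1.7667 + 50 − 2.7 = 49.07.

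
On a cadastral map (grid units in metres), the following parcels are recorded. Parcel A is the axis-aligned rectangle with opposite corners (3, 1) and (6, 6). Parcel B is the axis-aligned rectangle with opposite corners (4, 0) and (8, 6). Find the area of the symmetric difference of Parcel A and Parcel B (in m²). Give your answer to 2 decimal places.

19.00

|Parcel A∩Parcel B|: x∈[4,6], y∈[1,6] → 2·5 = 10.
|Parcel A △ Parcel B| = |Parcel A| + |Parcel B| − 2·|Parcel A∩Parcel B| = 15 + 24 − 20 = 19.00.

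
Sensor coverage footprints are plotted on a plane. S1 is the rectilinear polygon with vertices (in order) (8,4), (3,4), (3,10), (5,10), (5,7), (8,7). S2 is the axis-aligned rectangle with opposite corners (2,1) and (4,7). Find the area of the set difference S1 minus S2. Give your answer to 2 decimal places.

|S1| = 21, |S1∩S2| = 3.
|S1 ∖ S2| = |S1| − |S1∩S2| = 21 − 3 = 18.00.

18.00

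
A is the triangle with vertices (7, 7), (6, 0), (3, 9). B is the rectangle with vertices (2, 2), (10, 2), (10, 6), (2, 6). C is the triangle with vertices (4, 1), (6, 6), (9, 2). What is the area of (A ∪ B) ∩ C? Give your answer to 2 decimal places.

The region (A ∪ B) ∩ C is the polygon with vertices (6.286,2), (6.206,1.441), (5.562,1.312), (5.333,2), (4.4,2), (6,6), (9,2).
By the shoelace formula its area is 9.70.

9.70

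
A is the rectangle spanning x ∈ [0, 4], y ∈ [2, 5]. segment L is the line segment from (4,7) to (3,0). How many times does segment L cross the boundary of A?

The segment meets the boundary at (3.286,2), (3.714,5).

2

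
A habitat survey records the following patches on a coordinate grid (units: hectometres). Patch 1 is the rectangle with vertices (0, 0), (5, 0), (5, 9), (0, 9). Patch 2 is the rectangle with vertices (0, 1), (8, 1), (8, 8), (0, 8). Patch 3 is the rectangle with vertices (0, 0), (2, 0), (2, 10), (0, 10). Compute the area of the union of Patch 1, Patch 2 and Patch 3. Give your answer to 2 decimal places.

68.00

By inclusion–exclusion:
Individual areas: |Patch 1| = 45, |Patch 2| = 56, |Patch 3| = 20.
|Patch 1∩Patch 2|: x∈[0,5], y∈[1,8] → 5·7 = 35.
|Patch 1∩Patch 3|: x∈[0,2], y∈[0,9] → 2·9 = 18.
|Patch 2∩Patch 3|: x∈[0,2], y∈[1,8] → 2·7 = 14.
|Patch 1∩Patch 2∩Patch 3| = 14.
|Patch 1 ∪ Patch 2 ∪ Patch 3| = 121 − 67 + 14 = 68.00.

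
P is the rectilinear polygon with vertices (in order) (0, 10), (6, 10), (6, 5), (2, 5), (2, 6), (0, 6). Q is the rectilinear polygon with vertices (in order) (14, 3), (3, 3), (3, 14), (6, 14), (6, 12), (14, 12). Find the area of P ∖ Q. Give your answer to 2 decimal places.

|P| = 28, |P∩Q| = 15.
|P ∖ Q| = |P| − |P∩Q| = 28 − 15 = 13.00.

13.00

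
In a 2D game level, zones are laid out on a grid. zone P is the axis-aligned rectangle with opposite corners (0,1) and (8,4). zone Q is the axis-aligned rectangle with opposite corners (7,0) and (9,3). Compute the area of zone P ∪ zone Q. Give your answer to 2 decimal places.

By inclusion–exclusion:
Individual areas: |zone P| = 24, |zone Q| = 6.
|zone P∩zone Q|: x∈[7,8], y∈[1,3] → 1·2 = 2.
|zone P ∪ zone Q| = 30 − 2 = 28.00.

28.00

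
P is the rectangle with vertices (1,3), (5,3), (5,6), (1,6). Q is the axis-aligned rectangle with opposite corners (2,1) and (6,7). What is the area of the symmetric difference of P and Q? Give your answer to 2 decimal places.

|P∩Q|: x∈[2,5], y∈[3,6] → 3·3 = 9.
|P △ Q| = |P| + |Q| − 2·|P∩Q| = 12 + 24 − 18 = 18.00.

18.00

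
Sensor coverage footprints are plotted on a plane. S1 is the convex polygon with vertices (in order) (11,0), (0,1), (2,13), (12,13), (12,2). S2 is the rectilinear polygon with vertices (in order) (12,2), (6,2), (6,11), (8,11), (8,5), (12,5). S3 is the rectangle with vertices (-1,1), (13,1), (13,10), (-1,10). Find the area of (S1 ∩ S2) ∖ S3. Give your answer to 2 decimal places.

|S1 ∩ S2| = 30.
|(S1 ∩ S2) ∩ S3| = 28.
|(S1 ∩ S2) ∖ S3| = 30 − 28 = 2.00.

2.00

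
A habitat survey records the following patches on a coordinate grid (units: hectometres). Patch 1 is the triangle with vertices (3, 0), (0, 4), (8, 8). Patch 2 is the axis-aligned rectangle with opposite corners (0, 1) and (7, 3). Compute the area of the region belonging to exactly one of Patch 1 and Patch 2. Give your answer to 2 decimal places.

|Patch 1| = 22, |Patch 2| = 14, |Patch 1∩Patch 2| = 5.5.
|Patch 1 △ Patch 2| = |Patch 1| + |Patch 2| − 2·|Patch 1∩Patch 2| = 22 + 14 − 11 = 25.00.

25.00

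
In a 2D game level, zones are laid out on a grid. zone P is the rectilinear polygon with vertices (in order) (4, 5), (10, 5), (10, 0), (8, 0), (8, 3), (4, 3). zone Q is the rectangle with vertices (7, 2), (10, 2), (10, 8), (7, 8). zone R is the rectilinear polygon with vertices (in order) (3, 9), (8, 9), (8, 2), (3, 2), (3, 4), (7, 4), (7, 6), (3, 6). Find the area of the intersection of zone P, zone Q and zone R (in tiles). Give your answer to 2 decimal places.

2.00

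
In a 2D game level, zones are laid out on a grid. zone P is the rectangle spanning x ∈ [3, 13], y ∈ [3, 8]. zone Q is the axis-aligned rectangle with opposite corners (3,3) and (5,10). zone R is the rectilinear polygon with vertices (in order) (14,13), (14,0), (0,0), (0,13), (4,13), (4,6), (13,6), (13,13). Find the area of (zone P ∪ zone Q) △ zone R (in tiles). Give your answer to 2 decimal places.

|zone P ∪ zone Q| = 54.
|(zone P ∪ zone Q) ∩ zone R| = 34.
|(zone P ∪ zone Q) △ zone R| = 54 + 119 − 68 = 105.00.

105.00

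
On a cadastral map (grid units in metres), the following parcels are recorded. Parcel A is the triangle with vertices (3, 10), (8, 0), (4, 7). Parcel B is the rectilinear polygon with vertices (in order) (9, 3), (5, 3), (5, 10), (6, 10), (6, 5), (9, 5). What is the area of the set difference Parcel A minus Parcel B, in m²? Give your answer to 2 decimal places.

|Parcel A| = 2.5, |Parcel A∩Parcel B| = 0.8036.
|Parcel A ∖ Parcel B| = |Parcel A| − |Parcel A∩Parcel B| = 2.5 − 0.8036 = 1.70.

1.70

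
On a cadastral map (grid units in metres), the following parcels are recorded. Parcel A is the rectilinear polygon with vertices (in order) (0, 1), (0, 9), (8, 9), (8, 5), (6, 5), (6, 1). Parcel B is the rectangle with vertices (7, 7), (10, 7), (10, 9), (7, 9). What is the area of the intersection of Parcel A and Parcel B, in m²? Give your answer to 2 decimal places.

2.00

The intersection is the polygon with vertices (8,9), (8,7), (7,7), (7,9).
By the shoelace formula its area is 2.00.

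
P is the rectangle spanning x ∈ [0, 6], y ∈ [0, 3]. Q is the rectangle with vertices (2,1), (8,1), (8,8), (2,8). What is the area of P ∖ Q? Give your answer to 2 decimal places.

|P∩Q|: x∈[2,6], y∈[1,3] → 4·2 = 8.
|P| = 18.
|P ∖ Q| = |P| − |P∩Q| = 18 − 8 = 10.00.

10.00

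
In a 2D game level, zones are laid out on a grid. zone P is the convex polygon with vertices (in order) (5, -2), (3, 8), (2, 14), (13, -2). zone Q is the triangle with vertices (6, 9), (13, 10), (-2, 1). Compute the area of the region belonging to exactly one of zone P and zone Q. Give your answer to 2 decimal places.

73.10

|zone P| = 65, |zone Q| = 24, |zone P∩zone Q| = 7.949.
|zone P △ zone Q| = |zone P| + |zone Q| − 2·|zone P∩zone Q| = 65 + 24 − 15.898 = 73.10.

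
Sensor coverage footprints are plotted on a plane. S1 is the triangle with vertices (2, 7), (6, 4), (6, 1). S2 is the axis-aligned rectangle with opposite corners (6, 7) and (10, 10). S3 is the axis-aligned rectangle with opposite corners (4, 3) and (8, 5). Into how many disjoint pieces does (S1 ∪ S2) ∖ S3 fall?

(S1 ∪ S2) ∖ S3 splits into 3 disjoint pieces (area 1.3333, area 1.6667, area 12).

3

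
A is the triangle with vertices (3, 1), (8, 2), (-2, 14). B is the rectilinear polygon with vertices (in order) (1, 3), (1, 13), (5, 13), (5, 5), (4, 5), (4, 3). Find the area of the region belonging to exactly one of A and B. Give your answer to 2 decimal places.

|A| = 35, |B| = 38, |A∩B| = 16.0308.
|A △ B| = |A| + |B| − 2·|A∩B| = 35 + 38 − 32.0615 = 40.94.

40.94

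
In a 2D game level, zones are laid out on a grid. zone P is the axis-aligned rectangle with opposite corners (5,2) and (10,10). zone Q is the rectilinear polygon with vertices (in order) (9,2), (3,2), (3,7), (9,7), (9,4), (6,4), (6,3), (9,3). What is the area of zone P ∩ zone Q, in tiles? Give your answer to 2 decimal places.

The intersection is the polygon with vertices (5,7), (9,7), (9,4), (6,4), (6,3), (9,3), (9,2), (5,2).
By the shoelace formula its area is 17.00.

17.00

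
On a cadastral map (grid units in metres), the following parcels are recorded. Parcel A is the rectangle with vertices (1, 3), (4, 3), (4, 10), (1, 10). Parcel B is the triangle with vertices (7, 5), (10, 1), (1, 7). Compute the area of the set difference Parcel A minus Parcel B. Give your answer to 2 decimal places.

19.50

|Parcel A| = 21, |Parcel A∩Parcel B| = 1.5.
|Parcel A ∖ Parcel B| = |Parcel A| − |Parcel A∩Parcel B| = 21 − 1.5 = 19.50.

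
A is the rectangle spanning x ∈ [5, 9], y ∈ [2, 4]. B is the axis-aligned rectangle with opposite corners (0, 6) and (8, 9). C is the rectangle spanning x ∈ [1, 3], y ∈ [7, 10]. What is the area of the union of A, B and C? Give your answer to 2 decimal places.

By inclusion–exclusion:
Individual areas: |A| = 8, |B| = 24, |C| = 6.
|A∩B| = 0 (no overlap).
|A∩C| = 0 (no overlap).
|B∩C|: x∈[1,3], y∈[7,9] → 2·2 = 4.
|A∩B∩C| = 0.
|A ∪ B ∪ C| = 38 − 4 + 0 = 34.00.

34.00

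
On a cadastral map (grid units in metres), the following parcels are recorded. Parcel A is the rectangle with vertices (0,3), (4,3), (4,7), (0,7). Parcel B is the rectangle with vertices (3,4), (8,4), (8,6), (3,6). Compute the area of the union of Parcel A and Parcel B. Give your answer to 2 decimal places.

24.00

By inclusion–exclusion:
Individual areas: |Parcel A| = 16, |Parcel B| = 10.
|Parcel A∩Parcel B|: x∈[3,4], y∈[4,6] → 1·2 = 2.
|Parcel A ∪ Parcel B| = 26 − 2 = 24.00.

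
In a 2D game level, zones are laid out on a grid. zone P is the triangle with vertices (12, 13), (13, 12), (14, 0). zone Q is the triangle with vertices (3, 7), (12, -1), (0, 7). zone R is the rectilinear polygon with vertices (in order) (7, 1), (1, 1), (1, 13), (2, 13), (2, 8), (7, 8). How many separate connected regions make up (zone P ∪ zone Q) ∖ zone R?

(zone P ∪ zone Q) ∖ zone R splits into 3 disjoint pieces (area 5.5, area 2.7778, area 0.3333).

3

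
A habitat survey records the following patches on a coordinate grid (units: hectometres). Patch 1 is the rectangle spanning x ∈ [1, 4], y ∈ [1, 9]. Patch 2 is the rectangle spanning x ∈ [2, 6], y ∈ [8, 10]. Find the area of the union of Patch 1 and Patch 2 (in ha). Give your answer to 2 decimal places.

30.00

By inclusion–exclusion:
Individual areas: |Patch 1| = 24, |Patch 2| = 8.
|Patch 1∩Patch 2|: x∈[2,4], y∈[8,9] → 2·1 = 2.
|Patch 1 ∪ Patch 2| = 32 − 2 = 30.00.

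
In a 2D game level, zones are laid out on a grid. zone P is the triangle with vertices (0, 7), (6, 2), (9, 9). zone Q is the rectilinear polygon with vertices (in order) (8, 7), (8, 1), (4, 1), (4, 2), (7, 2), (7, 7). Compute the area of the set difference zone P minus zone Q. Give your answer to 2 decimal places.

|zone P| = 28.5, |zone P∩zone Q| = 1.5.
|zone P ∖ zone Q| = |zone P| − |zone P∩zone Q| = 28.5 − 1.5 = 27.00.

27.00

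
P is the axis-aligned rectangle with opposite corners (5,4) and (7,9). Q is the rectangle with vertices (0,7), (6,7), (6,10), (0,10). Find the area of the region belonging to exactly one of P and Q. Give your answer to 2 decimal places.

|P∩Q|: x∈[5,6], y∈[7,9] → 1·2 = 2.
|P △ Q| = |P| + |Q| − 2·|P∩Q| = 10 + 18 − 4 = 24.00.

24.00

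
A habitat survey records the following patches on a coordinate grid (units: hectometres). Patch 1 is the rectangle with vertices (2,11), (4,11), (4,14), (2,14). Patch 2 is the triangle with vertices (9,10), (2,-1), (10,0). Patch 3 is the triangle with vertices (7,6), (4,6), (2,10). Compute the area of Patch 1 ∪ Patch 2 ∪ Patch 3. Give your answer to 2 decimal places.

By inclusion–exclusion:
Individual areas: |Patch 1| = 6, |Patch 2| = 40.5, |Patch 3| = 6.
|Patch 1∩Patch 2| = 0.
|Patch 1∩Patch 3| = 0.
|Patch 2∩Patch 3| = 0.0789.
|Patch 1∩Patch 2∩Patch 3| = 0.
|Patch 1 ∪ Patch 2 ∪ Patch 3| = 52.5 − 0.0789 + 0 = 52.42.

52.42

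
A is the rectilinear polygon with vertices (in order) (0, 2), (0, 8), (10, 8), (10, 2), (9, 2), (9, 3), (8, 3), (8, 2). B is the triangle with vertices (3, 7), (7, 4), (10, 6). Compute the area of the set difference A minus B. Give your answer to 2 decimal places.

50.50

|A| = 59, |A∩B| = 8.5.
|A ∖ B| = |A| − |A∩B| = 59 − 8.5 = 50.50.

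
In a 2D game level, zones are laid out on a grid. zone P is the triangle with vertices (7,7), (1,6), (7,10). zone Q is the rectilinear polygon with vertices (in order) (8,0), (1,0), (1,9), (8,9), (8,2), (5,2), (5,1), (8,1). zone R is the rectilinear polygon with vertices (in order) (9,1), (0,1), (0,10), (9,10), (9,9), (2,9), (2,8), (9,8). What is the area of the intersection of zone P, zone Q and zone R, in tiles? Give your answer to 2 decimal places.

6.00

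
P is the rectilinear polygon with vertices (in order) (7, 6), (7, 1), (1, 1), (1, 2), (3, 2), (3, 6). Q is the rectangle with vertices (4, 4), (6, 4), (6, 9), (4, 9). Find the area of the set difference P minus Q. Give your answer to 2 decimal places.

|P| = 22, |P∩Q| = 4.
|P ∖ Q| = |P| − |P∩Q| = 22 − 4 = 18.00.

18.00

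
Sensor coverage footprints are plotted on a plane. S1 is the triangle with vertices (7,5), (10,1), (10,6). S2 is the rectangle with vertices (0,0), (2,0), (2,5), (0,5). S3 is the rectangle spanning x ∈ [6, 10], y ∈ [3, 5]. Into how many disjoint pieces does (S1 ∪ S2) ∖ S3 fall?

(S1 ∪ S2) ∖ S3 splits into 3 disjoint pieces (area 1.5, area 1.5, area 10).

3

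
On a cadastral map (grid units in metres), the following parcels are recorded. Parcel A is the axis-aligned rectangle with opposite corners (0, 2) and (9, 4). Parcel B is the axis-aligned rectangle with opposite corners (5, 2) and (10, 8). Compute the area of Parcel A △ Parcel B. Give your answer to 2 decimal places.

|Parcel A∩Parcel B|: x∈[5,9], y∈[2,4] → 4·2 = 8.
|Parcel A △ Parcel B| = |Parcel A| + |Parcel B| − 2·|Parcel A∩Parcel B| = 18 + 30 − 16 = 32.00.

32.00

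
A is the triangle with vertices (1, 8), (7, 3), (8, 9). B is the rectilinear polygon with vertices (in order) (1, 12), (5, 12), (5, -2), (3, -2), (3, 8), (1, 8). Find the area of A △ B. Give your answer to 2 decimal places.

|A| = 20.5, |B| = 36, |A∩B| = 6.1429.
|A △ B| = |A| + |B| − 2·|A∩B| = 20.5 + 36 − 12.2857 = 44.21.

44.21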